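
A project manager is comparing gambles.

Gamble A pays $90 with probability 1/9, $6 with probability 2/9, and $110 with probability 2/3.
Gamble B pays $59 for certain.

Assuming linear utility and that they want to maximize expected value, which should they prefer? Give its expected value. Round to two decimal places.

Gamble A ($84.67)

Gamble A = 1/9 × 90 + 2/9 × 6 + 2/3 × 110 = 10 + 1.3333 + 73.3333 = 84.6667
Gamble B: 59 (certain)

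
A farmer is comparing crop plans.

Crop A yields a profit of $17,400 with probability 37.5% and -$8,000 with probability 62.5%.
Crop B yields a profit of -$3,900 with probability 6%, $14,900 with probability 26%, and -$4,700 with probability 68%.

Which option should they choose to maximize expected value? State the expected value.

Crop A = 0.375 × 17400 + 0.625 × (-8000) = 6525 − 5000 = 1525
Crop B = 0.06 × (-3900) + 0.26 × 14900 + 0.68 × (-4700) = -234 + 3874 − 3196 = 444

Crop A ($1,525)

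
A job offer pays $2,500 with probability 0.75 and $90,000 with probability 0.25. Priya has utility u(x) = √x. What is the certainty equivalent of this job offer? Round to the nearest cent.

E[u] = 0.75·√2500 + 0.25·√90000 = 0.75·50 + 0.25·300 = 112.5
CE = (112.5)² = 12656.25

$12,656.25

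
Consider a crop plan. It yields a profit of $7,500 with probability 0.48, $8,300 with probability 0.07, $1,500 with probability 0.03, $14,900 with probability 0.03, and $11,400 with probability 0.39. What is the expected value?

$9,119

EV = 0.48 × 7500 + 0.07 × 8300 + 0.03 × 1500 + 0.03 × 14900 + 0.39 × 11400 = 3600 + 581 + 45 + 447 + 4446 = 9119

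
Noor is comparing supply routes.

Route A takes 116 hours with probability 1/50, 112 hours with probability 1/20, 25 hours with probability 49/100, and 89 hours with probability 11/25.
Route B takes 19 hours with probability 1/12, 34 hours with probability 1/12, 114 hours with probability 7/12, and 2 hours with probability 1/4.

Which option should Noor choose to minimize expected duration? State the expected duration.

Route A = 1/50 × 116 + 1/20 × 112 + 49/100 × 25 + 11/25 × 89 = 2.32 + 5.6 + 12.25 + 39.16 = 59.33
Route B = 1/12 × 19 + 1/12 × 34 + 7/12 × 114 + 1/4 × 2 = 1.5833 + 2.8333 + 66.5 + 0.5 = 71.4167

Route A (59.33 hours)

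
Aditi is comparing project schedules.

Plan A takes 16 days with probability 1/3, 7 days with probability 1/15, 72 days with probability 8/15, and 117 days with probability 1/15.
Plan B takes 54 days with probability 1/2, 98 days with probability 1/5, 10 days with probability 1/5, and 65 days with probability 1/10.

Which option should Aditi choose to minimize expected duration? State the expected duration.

Plan A (52 days)

Plan A = 1/3 × 16 + 1/15 × 7 + 8/15 × 72 + 1/15 × 117 = 5.3333 + 0.4667 + 38.4 + 7.8 = 52
Plan B = 1/2 × 54 + 1/5 × 98 + 1/5 × 10 + 1/10 × 65 = 27 + 19.6 + 2 + 6.5 = 55.1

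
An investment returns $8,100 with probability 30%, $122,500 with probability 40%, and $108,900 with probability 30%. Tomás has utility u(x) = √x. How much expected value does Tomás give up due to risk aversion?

$13,344

E[u] = 0.3·√8100 + 0.4·√122500 + 0.3·√108900 = 0.3·90 + 0.4·350 + 0.3·330 = 266
CE = (266)² = 70756
Risk premium = EV − CE = 84100 − 70756 = 13344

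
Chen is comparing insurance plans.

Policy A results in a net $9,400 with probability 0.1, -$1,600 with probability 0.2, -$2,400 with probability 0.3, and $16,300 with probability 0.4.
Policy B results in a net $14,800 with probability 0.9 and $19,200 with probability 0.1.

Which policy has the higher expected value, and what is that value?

Policy B ($15,240)

Policy A = 0.1 × 9400 + 0.2 × (-1600) + 0.3 × (-2400) + 0.4 × 16300 = 940 − 320 − 720 + 6520 = 6420
Policy B = 0.9 × 14800 + 0.1 × 19200 = 13320 + 1920 = 15240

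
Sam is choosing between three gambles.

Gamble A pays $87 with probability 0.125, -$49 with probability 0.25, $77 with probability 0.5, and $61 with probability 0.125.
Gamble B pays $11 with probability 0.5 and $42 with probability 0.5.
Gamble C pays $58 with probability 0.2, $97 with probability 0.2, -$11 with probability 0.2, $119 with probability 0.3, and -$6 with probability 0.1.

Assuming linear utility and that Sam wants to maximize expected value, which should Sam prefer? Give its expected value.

Gamble C ($63.90)

Gamble A = 0.125 × 87 + 0.25 × (-49) + 0.5 × 77 + 0.125 × 61 = 10.875 − 12.25 + 38.5 + 7.625 = 44.75
Gamble B = 0.5 × 11 + 0.5 × 42 = 5.5 + 21 = 26.5
Gamble C = 0.2 × 58 + 0.2 × 97 + 0.2 × (-11) + 0.3 × 119 + 0.1 × (-6) = 11.6 + 19.4 − 2.2 + 35.7 − 0.6 = 63.9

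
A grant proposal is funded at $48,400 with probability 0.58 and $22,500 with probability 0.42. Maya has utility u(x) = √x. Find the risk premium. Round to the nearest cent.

E[u] = 0.58·√48400 + 0.42·√22500 = 0.58·220 + 0.42·150 = 190.6
CE = (190.6)² = 36328.36
Risk premium = EV − CE = 37522 − 36328.36 = 1193.64

$1,193.64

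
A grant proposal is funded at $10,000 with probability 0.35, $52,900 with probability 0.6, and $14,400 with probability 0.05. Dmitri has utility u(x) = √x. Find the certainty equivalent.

$32,041

E[u] = 0.35·√10000 + 0.6·√52900 + 0.05·√14400 = 0.35·100 + 0.6·230 + 0.05·120 = 179
CE = (179)² = 32041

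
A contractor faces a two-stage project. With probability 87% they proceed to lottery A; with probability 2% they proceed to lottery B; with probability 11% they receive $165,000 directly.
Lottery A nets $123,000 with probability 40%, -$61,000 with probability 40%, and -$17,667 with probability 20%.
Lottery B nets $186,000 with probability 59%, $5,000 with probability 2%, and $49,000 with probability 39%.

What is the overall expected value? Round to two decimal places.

$39,230.94

EV(A) = 0.4 × 123000 + 0.4 × (-61000) + 0.2 × (-17667) = 49200 − 24400 − 3533.4 = 21266.6
EV(B) = 0.59 × 186000 + 0.02 × 5000 + 0.39 × 49000 = 109740 + 100 + 19110 = 128950
Branch C: 165000 (certain)
Overall = 0.87 × 21266.6 + 0.02 × 128950 + 0.11 × 165000 = 18501.942 + 2579 + 18150 = 39230.942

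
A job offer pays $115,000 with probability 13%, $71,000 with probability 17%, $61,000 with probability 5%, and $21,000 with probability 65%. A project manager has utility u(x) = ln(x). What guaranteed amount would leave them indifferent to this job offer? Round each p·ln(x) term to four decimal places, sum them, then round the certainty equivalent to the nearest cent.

E[u] = 0.13·ln(115000) + 0.17·ln(71000) + 0.05·ln(61000) + 0.65·ln(21000) = 1.5148 + 1.8990 + 0.5509 + 6.4690 = 10.4337
CE = e^10.4337 ≈ 33985.87

$33,985.87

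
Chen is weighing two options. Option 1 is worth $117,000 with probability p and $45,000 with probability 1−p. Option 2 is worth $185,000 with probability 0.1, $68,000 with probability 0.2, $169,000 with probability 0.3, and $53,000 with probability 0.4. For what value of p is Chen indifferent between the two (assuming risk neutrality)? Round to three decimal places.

EV(Option 2) = 0.1 × 185000 + 0.2 × 68000 + 0.3 × 169000 + 0.4 × 53000 = 18500 + 13600 + 50700 + 21200 = 104000
p·117000 + (1−p)·45000 = 104000
72000p + 45000 = 104000
p = (104000 − 45000) / 72000

p = 0.819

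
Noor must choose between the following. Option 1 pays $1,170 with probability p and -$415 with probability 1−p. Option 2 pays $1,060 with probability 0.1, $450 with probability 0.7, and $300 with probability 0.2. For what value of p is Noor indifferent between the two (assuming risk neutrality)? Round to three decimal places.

p = 0.565

EV(Option 2) = 0.1 × 1060 + 0.7 × 450 + 0.2 × 300 = 106 + 315 + 60 = 481
p·1170 + (1−p)·(-415) = 481
1585p − 415 = 481
p = (481 + 415) / 1585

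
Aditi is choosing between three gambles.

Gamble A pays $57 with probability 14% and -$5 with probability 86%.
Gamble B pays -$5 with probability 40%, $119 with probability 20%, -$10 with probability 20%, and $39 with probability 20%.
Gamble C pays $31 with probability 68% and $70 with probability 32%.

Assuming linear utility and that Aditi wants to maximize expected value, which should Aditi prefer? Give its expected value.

Gamble A = 0.14 × 57 + 0.86 × (-5) = 7.98 − 4.3 = 3.68
Gamble B = 0.4 × (-5) + 0.2 × 119 + 0.2 × (-10) + 0.2 × 39 = -2 + 23.8 − 2 + 7.8 = 27.6
Gamble C = 0.68 × 31 + 0.32 × 70 = 21.08 + 22.4 = 43.48

Gamble C ($43.48)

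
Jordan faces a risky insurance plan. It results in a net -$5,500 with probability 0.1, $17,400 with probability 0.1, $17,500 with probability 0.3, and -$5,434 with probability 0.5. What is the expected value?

$3,723

EV = 0.1 × (-5500) + 0.1 × 17400 + 0.3 × 17500 + 0.5 × (-5434) = -550 + 1740 + 5250 − 2717 = 3723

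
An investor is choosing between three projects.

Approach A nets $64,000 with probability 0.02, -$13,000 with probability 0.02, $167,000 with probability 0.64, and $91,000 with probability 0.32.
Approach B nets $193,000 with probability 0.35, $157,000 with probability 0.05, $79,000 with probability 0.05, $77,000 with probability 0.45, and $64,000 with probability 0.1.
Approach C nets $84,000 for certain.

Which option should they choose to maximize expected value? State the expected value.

Approach A = 0.02 × 64000 + 0.02 × (-13000) + 0.64 × 167000 + 0.32 × 91000 = 1280 − 260 + 106880 + 29120 = 137020
Approach B = 0.35 × 193000 + 0.05 × 157000 + 0.05 × 79000 + 0.45 × 77000 + 0.1 × 64000 = 67550 + 7850 + 3950 + 34650 + 6400 = 120400
Approach C: 84000 (certain)

Approach A ($137,020)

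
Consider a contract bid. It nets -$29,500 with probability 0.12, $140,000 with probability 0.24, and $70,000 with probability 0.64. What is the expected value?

$74,860

EV = 0.12 × (-29500) + 0.24 × 140000 + 0.64 × 70000 = -3540 + 33600 + 44800 = 74860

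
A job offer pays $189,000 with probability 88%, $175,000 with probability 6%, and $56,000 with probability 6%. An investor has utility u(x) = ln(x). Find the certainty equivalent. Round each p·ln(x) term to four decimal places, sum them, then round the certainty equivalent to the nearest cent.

$174,905.31

E[u] = 0.88·ln(189000) + 0.06·ln(175000) + 0.06·ln(56000) = 10.6916 + 0.7244 + 0.6560 = 12.0720
CE = e^12.0720 ≈ 174905.31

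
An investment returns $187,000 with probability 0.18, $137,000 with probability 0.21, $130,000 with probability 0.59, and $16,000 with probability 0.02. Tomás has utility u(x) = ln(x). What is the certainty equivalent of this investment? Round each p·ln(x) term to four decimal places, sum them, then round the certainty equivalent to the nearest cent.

$134,564.65

E[u] = 0.18·ln(187000) + 0.21·ln(137000) + 0.59·ln(130000) + 0.02·ln(16000) = 2.1850 + 2.4838 + 6.9474 + 0.1936 = 11.8098
CE = e^11.8098 ≈ 134564.65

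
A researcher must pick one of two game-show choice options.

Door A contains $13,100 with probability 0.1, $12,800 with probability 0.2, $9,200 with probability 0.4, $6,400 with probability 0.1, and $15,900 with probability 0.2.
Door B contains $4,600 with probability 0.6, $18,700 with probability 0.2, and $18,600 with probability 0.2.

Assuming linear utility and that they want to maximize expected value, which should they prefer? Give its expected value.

Door A = 0.1 × 13100 + 0.2 × 12800 + 0.4 × 9200 + 0.1 × 6400 + 0.2 × 15900 = 1310 + 2560 + 3680 + 640 + 3180 = 11370
Door B = 0.6 × 4600 + 0.2 × 18700 + 0.2 × 18600 = 2760 + 3740 + 3720 = 10220

Door A ($11,370)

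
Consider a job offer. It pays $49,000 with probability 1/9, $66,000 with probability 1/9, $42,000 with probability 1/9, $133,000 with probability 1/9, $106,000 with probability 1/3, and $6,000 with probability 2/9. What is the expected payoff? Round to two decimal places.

EV = 1/9 × 49000 + 1/9 × 66000 + 1/9 × 42000 + 1/9 × 133000 + 1/3 × 106000 + 2/9 × 6000 = 5444.4444 + 7333.3333 + 4666.6667 + 14777.7778 + 35333.3333 + 1333.3333 = 68888.8889

$68,888.89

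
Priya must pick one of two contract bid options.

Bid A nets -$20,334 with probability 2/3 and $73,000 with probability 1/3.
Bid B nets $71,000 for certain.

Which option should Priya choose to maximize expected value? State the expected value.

Bid A = 2/3 × (-20334) + 1/3 × 73000 = -13556 + 24333.3333 = 10777.3333
Bid B: 71000 (certain)

Bid B ($71,000)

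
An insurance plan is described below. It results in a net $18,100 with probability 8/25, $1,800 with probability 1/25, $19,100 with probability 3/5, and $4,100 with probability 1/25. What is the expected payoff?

$17,488

EV = 8/25 × 18100 + 1/25 × 1800 + 3/5 × 19100 + 1/25 × 4100 = 5792 + 72 + 11460 + 164 = 17488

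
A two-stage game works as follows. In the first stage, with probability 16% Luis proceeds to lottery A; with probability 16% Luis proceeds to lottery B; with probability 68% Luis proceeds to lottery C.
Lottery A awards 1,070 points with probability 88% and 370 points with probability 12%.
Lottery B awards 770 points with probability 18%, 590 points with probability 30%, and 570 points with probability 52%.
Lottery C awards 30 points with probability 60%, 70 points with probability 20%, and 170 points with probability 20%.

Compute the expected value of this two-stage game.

EV(A) = 0.88 × 1070 + 0.12 × 370 = 941.6 + 44.4 = 986
EV(B) = 0.18 × 770 + 0.3 × 590 + 0.52 × 570 = 138.6 + 177 + 296.4 = 612
EV(C) = 0.6 × 30 + 0.2 × 70 + 0.2 × 170 = 18 + 14 + 34 = 66
Overall = 0.16 × 986 + 0.16 × 612 + 0.68 × 66 = 157.76 + 97.92 + 44.88 = 300.56

300.56 points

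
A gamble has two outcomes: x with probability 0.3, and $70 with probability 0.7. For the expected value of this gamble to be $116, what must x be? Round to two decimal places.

0.3·x + 0.7·70 = 116
0.3·x = 116 − 49 = 67
x = 67 / 0.3 = 223.3333

x = $223.33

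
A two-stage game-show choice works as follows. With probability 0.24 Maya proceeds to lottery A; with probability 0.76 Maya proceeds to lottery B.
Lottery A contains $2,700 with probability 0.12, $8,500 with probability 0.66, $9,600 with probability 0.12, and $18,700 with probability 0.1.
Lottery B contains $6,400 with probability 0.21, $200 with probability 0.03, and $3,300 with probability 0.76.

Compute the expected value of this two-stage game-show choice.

$5,081.52

EV(A) = 0.12 × 2700 + 0.66 × 8500 + 0.12 × 9600 + 0.1 × 18700 = 324 + 5610 + 1152 + 1870 = 8956
EV(B) = 0.21 × 6400 + 0.03 × 200 + 0.76 × 3300 = 1344 + 6 + 2508 = 3858
Overall = 0.24 × 8956 + 0.76 × 3858 = 2149.44 + 2932.08 = 5081.52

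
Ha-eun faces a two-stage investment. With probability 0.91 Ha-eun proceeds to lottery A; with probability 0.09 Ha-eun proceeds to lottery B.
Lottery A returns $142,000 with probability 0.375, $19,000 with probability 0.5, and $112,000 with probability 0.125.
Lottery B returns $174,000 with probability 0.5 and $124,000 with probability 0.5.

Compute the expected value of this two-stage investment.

EV(A) = 0.375 × 142000 + 0.5 × 19000 + 0.125 × 112000 = 53250 + 9500 + 14000 = 76750
EV(B) = 0.5 × 174000 + 0.5 × 124000 = 87000 + 62000 = 149000
Overall = 0.91 × 76750 + 0.09 × 149000 = 69842.5 + 13410 = 83252.5

$83,252.50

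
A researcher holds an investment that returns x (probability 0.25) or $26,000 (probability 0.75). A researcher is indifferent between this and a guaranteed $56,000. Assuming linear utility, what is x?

0.25·x + 0.75·26000 = 56000
0.25·x = 56000 − 19500 = 36500
x = 36500 / 0.25 = 146000

x = $146,000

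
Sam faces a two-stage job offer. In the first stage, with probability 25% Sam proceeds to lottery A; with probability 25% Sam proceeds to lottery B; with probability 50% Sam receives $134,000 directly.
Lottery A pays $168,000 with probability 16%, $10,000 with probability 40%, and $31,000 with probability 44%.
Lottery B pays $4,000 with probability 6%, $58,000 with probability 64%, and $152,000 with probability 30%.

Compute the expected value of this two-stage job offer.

EV(A) = 0.16 × 168000 + 0.4 × 10000 + 0.44 × 31000 = 26880 + 4000 + 13640 = 44520
EV(B) = 0.06 × 4000 + 0.64 × 58000 + 0.3 × 152000 = 240 + 37120 + 45600 = 82960
Branch C: 134000 (certain)
Overall = 0.25 × 44520 + 0.25 × 82960 + 0.5 × 134000 = 11130 + 20740 + 67000 = 98870

$98,870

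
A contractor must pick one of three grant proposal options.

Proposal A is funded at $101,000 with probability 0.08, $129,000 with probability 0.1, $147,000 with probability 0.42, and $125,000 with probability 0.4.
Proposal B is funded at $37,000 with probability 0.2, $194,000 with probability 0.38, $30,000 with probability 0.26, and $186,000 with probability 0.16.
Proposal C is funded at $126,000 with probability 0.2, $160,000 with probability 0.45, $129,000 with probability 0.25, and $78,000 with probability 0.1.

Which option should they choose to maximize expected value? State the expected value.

Proposal A = 0.08 × 101000 + 0.1 × 129000 + 0.42 × 147000 + 0.4 × 125000 = 8080 + 12900 + 61740 + 50000 = 132720
Proposal B = 0.2 × 37000 + 0.38 × 194000 + 0.26 × 30000 + 0.16 × 186000 = 7400 + 73720 + 7800 + 29760 = 118680
Proposal C = 0.2 × 126000 + 0.45 × 160000 + 0.25 × 129000 + 0.1 × 78000 = 25200 + 72000 + 32250 + 7800 = 137250

Proposal C ($137,250)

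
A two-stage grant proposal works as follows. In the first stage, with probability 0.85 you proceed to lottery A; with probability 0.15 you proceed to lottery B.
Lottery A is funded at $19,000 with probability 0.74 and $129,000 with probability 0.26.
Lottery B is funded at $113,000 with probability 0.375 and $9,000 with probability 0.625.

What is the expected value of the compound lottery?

$47,660

EV(A) = 0.74 × 19000 + 0.26 × 129000 = 14060 + 33540 = 47600
EV(B) = 0.375 × 113000 + 0.625 × 9000 = 42375 + 5625 = 48000
Overall = 0.85 × 47600 + 0.15 × 48000 = 40460 + 7200 = 47660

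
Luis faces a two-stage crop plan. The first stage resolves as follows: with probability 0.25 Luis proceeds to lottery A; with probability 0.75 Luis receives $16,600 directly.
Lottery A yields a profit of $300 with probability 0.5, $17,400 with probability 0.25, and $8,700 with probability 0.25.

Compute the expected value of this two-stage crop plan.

$14,118.75

EV(A) = 0.5 × 300 + 0.25 × 17400 + 0.25 × 8700 = 150 + 4350 + 2175 = 6675
Branch B: 16600 (certain)
Overall = 0.25 × 6675 + 0.75 × 16600 = 1668.75 + 12450 = 14118.75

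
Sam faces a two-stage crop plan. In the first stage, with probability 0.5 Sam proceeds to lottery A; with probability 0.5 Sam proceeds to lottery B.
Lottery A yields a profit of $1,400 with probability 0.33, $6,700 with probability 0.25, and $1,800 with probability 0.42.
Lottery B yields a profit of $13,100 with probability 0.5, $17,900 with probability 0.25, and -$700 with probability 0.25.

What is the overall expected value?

EV(A) = 0.33 × 1400 + 0.25 × 6700 + 0.42 × 1800 = 462 + 1675 + 756 = 2893
EV(B) = 0.5 × 13100 + 0.25 × 17900 + 0.25 × (-700) = 6550 + 4475 − 175 = 10850
Overall = 0.5 × 2893 + 0.5 × 10850 = 1446.5 + 5425 = 6871.5

$6,871.50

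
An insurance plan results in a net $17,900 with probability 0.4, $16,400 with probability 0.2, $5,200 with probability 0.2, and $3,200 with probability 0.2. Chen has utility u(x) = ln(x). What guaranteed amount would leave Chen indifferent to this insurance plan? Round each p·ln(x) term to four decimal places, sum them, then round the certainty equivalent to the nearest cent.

E[u] = 0.4·ln(17900) + 0.2·ln(16400) + 0.2·ln(5200) + 0.2·ln(3200) = 3.9170 + 1.9410 + 1.7113 + 1.6142 = 9.1835
CE = e^9.1835 ≈ 9735.17

$9,735.17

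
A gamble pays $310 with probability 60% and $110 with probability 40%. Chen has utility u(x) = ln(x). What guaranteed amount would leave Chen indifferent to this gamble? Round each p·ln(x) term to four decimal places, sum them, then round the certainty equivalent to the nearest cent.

E[u] = 0.6·ln(310) + 0.4·ln(110) = 3.4419 + 1.8802 = 5.3221
CE = e^5.3221 ≈ 204.81

$204.81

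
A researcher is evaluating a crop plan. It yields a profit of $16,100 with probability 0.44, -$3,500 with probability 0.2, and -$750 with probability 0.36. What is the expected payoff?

EV = 0.44 × 16100 + 0.2 × (-3500) + 0.36 × (-750) = 7084 − 700 − 270 = 6114

$6,114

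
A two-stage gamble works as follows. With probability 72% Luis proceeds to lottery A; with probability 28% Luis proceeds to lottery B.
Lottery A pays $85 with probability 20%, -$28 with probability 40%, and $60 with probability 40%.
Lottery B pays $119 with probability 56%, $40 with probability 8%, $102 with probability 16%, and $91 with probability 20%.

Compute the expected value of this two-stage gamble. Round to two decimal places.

EV(A) = 0.2 × 85 + 0.4 × (-28) + 0.4 × 60 = 17 − 11.2 + 24 = 29.8
EV(B) = 0.56 × 119 + 0.08 × 40 + 0.16 × 102 + 0.2 × 91 = 66.64 + 3.2 + 16.32 + 18.2 = 104.36
Overall = 0.72 × 29.8 + 0.28 × 104.36 = 21.456 + 29.2208 = 50.6768

$50.68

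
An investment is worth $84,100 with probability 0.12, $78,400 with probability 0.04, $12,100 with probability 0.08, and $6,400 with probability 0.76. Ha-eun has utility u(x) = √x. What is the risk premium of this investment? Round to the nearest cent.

E[u] = 0.12·√84100 + 0.04·√78400 + 0.08·√12100 + 0.76·√6400 = 0.12·290 + 0.04·280 + 0.08·110 + 0.76·80 = 115.6
CE = (115.6)² = 13363.36
Risk premium = EV − CE = 19060 − 13363.36 = 5696.64

$5,696.64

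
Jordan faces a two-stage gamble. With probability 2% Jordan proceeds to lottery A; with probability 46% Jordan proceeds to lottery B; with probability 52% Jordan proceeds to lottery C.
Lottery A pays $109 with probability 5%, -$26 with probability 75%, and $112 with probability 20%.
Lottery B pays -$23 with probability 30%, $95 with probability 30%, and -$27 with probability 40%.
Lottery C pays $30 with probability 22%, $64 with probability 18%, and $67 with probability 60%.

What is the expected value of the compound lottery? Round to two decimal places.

$35.46

EV(A) = 0.05 × 109 + 0.75 × (-26) + 0.2 × 112 = 5.45 − 19.5 + 22.4 = 8.35
EV(B) = 0.3 × (-23) + 0.3 × 95 + 0.4 × (-27) = -6.9 + 28.5 − 10.8 = 10.8
EV(C) = 0.22 × 30 + 0.18 × 64 + 0.6 × 67 = 6.6 + 11.52 + 40.2 = 58.32
Overall = 0.02 × 8.35 + 0.46 × 10.8 + 0.52 × 58.32 = 0.167 + 4.968 + 30.3264 = 35.4614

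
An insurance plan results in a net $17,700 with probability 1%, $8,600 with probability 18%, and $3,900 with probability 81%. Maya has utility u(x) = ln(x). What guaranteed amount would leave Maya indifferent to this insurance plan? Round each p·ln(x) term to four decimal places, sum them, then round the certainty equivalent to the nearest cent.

$4,565.12

E[u] = 0.01·ln(17700) + 0.18·ln(8600) + 0.81·ln(3900) = 0.0978 + 1.6307 + 6.6977 = 8.4262
CE = e^8.4262 ≈ 4565.12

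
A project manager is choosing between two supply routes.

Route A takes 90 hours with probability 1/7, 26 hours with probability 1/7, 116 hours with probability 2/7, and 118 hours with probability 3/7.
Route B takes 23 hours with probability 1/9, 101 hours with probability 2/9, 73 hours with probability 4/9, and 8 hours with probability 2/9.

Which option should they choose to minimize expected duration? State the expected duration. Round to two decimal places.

Route B (59.22 hours)

Route A = 1/7 × 90 + 1/7 × 26 + 2/7 × 116 + 3/7 × 118 = 12.8571 + 3.7143 + 33.1429 + 50.5714 = 100.2857
Route B = 1/9 × 23 + 2/9 × 101 + 4/9 × 73 + 2/9 × 8 = 2.5556 + 22.4444 + 32.4444 + 1.7778 = 59.2222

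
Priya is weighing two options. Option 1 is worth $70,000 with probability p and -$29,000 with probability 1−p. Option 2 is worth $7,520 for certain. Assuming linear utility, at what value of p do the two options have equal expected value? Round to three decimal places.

p·70000 + (1−p)·(-29000) = 7520
99000p − 29000 = 7520
p = (7520 + 29000) / 99000

p = 0.369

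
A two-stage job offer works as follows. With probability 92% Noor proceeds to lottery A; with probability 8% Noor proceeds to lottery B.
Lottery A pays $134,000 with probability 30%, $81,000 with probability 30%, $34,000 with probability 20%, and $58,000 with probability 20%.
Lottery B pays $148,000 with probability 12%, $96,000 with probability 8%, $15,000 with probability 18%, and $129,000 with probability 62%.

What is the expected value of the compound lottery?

EV(A) = 0.3 × 134000 + 0.3 × 81000 + 0.2 × 34000 + 0.2 × 58000 = 40200 + 24300 + 6800 + 11600 = 82900
EV(B) = 0.12 × 148000 + 0.08 × 96000 + 0.18 × 15000 + 0.62 × 129000 = 17760 + 7680 + 2700 + 79980 = 108120
Overall = 0.92 × 82900 + 0.08 × 108120 = 76268 + 8649.6 = 84917.6

$84,917.60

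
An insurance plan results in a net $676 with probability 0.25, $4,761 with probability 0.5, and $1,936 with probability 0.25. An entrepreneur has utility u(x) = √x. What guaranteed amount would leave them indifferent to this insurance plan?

E[u] = 0.25·√676 + 0.5·√4761 + 0.25·√1936 = 0.25·26 + 0.5·69 + 0.25·44 = 52
CE = (52)² = 2704

$2,704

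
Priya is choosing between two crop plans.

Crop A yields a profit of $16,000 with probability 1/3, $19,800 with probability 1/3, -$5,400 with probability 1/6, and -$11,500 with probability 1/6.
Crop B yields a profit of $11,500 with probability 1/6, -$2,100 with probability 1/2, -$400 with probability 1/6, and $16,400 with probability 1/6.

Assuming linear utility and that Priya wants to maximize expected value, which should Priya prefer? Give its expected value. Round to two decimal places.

Crop A ($9,116.67)

Crop A = 1/3 × 16000 + 1/3 × 19800 + 1/6 × (-5400) + 1/6 × (-11500) = 5333.3333 + 6600 − 900 − 1916.6667 = 9116.6667
Crop B = 1/6 × 11500 + 1/2 × (-2100) + 1/6 × (-400) + 1/6 × 16400 = 1916.6667 − 1050 − 66.6667 + 2733.3333 = 3533.3333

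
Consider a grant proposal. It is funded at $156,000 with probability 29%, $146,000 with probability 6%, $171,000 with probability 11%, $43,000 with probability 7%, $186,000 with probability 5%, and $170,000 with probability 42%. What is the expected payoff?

$156,520

EV = 0.29 × 156000 + 0.06 × 146000 + 0.11 × 171000 + 0.07 × 43000 + 0.05 × 186000 + 0.42 × 170000 = 45240 + 8760 + 18810 + 3010 + 9300 + 71400 = 156520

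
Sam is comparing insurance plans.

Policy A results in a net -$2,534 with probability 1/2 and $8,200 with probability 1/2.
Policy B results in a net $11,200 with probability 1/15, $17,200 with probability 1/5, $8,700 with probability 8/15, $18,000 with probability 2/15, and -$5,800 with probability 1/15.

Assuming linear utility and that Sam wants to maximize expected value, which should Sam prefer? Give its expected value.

Policy B ($10,840)

Policy A = 1/2 × (-2534) + 1/2 × 8200 = -1267 + 4100 = 2833
Policy B = 1/15 × 11200 + 1/5 × 17200 + 8/15 × 8700 + 2/15 × 18000 + 1/15 × (-5800) = 746.6667 + 3440 + 4640 + 2400 − 386.6667 = 10840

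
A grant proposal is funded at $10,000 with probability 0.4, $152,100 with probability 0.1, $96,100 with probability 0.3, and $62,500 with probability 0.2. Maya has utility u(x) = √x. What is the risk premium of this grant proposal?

E[u] = 0.4·√10000 + 0.1·√152100 + 0.3·√96100 + 0.2·√62500 = 0.4·100 + 0.1·390 + 0.3·310 + 0.2·250 = 222
CE = (222)² = 49284
Risk premium = EV − CE = 60540 − 49284 = 11256

$11,256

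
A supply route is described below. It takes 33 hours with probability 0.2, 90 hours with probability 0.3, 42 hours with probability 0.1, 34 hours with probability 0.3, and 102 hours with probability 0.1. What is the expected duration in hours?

58.2 hours

EV = 0.2 × 33 + 0.3 × 90 + 0.1 × 42 + 0.3 × 34 + 0.1 × 102 = 6.6 + 27 + 4.2 + 10.2 + 10.2 = 58.2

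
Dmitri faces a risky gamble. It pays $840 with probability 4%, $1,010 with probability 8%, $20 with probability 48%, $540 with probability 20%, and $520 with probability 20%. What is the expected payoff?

$336

EV = 0.04 × 840 + 0.08 × 1010 + 0.48 × 20 + 0.2 × 540 + 0.2 × 520 = 33.6 + 80.8 + 9.6 + 108 + 104 = 336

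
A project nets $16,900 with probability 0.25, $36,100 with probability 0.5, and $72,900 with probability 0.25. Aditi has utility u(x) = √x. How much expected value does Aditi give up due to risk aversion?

E[u] = 0.25·√16900 + 0.5·√36100 + 0.25·√72900 = 0.25·130 + 0.5·190 + 0.25·270 = 195
CE = (195)² = 38025
Risk premium = EV − CE = 40500 − 38025 = 2475

$2,475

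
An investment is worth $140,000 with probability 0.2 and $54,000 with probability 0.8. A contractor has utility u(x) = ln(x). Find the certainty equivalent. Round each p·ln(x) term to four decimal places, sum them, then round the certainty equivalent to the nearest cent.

$65,336.10

E[u] = 0.2·ln(140000) + 0.8·ln(54000) = 2.3699 + 8.7174 = 11.0873
CE = e^11.0873 ≈ 65336.10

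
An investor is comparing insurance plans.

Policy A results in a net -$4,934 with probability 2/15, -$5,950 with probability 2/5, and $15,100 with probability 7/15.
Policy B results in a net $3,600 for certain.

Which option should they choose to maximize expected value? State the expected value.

Policy A = 2/15 × (-4934) + 2/5 × (-5950) + 7/15 × 15100 = -657.8667 − 2380 + 7046.6667 = 4008.8
Policy B: 3600 (certain)

Policy A ($4,008.80)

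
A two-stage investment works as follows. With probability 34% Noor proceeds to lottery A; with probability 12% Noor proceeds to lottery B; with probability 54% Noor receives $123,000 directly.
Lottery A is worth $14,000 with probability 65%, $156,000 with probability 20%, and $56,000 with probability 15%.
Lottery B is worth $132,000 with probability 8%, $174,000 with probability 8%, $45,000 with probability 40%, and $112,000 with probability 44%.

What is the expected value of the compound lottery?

EV(A) = 0.65 × 14000 + 0.2 × 156000 + 0.15 × 56000 = 9100 + 31200 + 8400 = 48700
EV(B) = 0.08 × 132000 + 0.08 × 174000 + 0.4 × 45000 + 0.44 × 112000 = 10560 + 13920 + 18000 + 49280 = 91760
Branch C: 123000 (certain)
Overall = 0.34 × 48700 + 0.12 × 91760 + 0.54 × 123000 = 16558 + 11011.2 + 66420 = 93989.2

$93,989.20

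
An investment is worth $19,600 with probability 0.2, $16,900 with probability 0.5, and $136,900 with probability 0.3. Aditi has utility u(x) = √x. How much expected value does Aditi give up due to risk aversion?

$11,824

E[u] = 0.2·√19600 + 0.5·√16900 + 0.3·√136900 = 0.2·140 + 0.5·130 + 0.3·370 = 204
CE = (204)² = 41616
Risk premium = EV − CE = 53440 − 41616 = 11824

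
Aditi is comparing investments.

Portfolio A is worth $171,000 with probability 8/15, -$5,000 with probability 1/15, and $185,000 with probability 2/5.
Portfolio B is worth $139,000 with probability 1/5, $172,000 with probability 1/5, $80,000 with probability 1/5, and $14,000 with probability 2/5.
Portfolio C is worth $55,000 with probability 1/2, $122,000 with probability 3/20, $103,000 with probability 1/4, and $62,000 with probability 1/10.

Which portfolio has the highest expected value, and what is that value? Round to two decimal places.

Portfolio A = 8/15 × 171000 + 1/15 × (-5000) + 2/5 × 185000 = 91200 − 333.3333 + 74000 = 164866.6667
Portfolio B = 1/5 × 139000 + 1/5 × 172000 + 1/5 × 80000 + 2/5 × 14000 = 27800 + 34400 + 16000 + 5600 = 83800
Portfolio C = 1/2 × 55000 + 3/20 × 122000 + 1/4 × 103000 + 1/10 × 62000 = 27500 + 18300 + 25750 + 6200 = 77750

Portfolio A ($164,866.67)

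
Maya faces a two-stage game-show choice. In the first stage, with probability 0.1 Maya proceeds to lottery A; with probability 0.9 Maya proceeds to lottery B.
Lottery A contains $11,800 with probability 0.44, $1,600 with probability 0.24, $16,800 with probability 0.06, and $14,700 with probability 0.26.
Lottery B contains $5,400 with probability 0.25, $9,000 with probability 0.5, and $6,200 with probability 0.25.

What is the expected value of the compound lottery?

EV(A) = 0.44 × 11800 + 0.24 × 1600 + 0.06 × 16800 + 0.26 × 14700 = 5192 + 384 + 1008 + 3822 = 10406
EV(B) = 0.25 × 5400 + 0.5 × 9000 + 0.25 × 6200 = 1350 + 4500 + 1550 = 7400
Overall = 0.1 × 10406 + 0.9 × 7400 = 1040.6 + 6660 = 7700.6

$7,700.60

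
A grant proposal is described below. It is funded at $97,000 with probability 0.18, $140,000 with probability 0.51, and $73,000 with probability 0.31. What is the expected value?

EV = 0.18 × 97000 + 0.51 × 140000 + 0.31 × 73000 = 17460 + 71400 + 22630 = 111490

$111,490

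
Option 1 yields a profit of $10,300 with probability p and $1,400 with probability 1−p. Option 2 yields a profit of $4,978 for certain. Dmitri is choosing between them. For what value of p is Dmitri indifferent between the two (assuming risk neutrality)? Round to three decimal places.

p = 0.402

p·10300 + (1−p)·1400 = 4978
8900p + 1400 = 4978
p = (4978 − 1400) / 8900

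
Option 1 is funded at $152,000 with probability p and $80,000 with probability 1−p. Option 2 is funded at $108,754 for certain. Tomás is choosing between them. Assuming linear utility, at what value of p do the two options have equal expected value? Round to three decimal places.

p = 0.399

p·152000 + (1−p)·80000 = 108754
72000p + 80000 = 108754
p = (108754 − 80000) / 72000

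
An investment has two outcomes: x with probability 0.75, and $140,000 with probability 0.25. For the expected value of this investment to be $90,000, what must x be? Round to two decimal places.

0.75·x + 0.25·140000 = 90000
0.75·x = 90000 − 35000 = 55000
x = 55000 / 0.75 = 73333.3333

x = $73,333.33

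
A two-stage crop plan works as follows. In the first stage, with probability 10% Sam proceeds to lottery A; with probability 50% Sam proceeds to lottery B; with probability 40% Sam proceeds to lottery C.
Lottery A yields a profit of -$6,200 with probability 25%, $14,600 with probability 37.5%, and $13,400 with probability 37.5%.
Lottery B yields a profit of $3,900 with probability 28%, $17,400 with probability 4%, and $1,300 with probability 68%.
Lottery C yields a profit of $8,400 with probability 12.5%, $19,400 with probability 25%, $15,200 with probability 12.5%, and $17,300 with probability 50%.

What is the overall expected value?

$8,811

EV(A) = 0.25 × (-6200) + 0.375 × 14600 + 0.375 × 13400 = -1550 + 5475 + 5025 = 8950
EV(B) = 0.28 × 3900 + 0.04 × 17400 + 0.68 × 1300 = 1092 + 696 + 884 = 2672
EV(C) = 0.125 × 8400 + 0.25 × 19400 + 0.125 × 15200 + 0.5 × 17300 = 1050 + 4850 + 1900 + 8650 = 16450
Overall = 0.1 × 8950 + 0.5 × 2672 + 0.4 × 16450 = 895 + 1336 + 6580 = 8811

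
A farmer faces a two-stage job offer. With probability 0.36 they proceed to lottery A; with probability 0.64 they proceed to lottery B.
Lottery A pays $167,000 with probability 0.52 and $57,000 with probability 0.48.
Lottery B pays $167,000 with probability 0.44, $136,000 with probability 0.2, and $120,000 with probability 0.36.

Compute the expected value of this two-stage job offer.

$133,195.20

EV(A) = 0.52 × 167000 + 0.48 × 57000 = 86840 + 27360 = 114200
EV(B) = 0.44 × 167000 + 0.2 × 136000 + 0.36 × 120000 = 73480 + 27200 + 43200 = 143880
Overall = 0.36 × 114200 + 0.64 × 143880 = 41112 + 92083.2 = 133195.2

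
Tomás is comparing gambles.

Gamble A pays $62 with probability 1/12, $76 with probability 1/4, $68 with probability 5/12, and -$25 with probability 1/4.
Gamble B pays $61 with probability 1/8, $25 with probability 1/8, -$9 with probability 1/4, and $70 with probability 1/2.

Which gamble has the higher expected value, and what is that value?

Gamble A = 1/12 × 62 + 1/4 × 76 + 5/12 × 68 + 1/4 × (-25) = 5.1667 + 19 + 28.3333 − 6.25 = 46.25
Gamble B = 1/8 × 61 + 1/8 × 25 + 1/4 × (-9) + 1/2 × 70 = 7.625 + 3.125 − 2.25 + 35 = 43.5

Gamble A ($46.25)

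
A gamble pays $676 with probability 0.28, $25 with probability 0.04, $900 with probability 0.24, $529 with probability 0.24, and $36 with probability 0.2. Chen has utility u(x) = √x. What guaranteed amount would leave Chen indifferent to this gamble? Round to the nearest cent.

$457.96

E[u] = 0.28·√676 + 0.04·√25 + 0.24·√900 + 0.24·√529 + 0.2·√36 = 0.28·26 + 0.04·5 + 0.24·30 + 0.24·23 + 0.2·6 = 21.4
CE = (21.4)² = 457.96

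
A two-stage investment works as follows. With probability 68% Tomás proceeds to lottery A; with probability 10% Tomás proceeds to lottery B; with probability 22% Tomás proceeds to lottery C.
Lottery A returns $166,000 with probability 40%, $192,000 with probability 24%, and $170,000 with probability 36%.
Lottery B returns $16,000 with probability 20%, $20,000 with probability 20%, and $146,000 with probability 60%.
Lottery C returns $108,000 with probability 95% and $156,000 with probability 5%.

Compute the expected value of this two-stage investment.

EV(A) = 0.4 × 166000 + 0.24 × 192000 + 0.36 × 170000 = 66400 + 46080 + 61200 = 173680
EV(B) = 0.2 × 16000 + 0.2 × 20000 + 0.6 × 146000 = 3200 + 4000 + 87600 = 94800
EV(C) = 0.95 × 108000 + 0.05 × 156000 = 102600 + 7800 = 110400
Overall = 0.68 × 173680 + 0.1 × 94800 + 0.22 × 110400 = 118102.4 + 9480 + 24288 = 151870.4

$151,870.40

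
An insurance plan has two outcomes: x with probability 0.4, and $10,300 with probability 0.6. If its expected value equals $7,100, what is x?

0.4·x + 0.6·10300 = 7100
0.4·x = 7100 − 6180 = 920
x = 920 / 0.4 = 2300

x = $2,300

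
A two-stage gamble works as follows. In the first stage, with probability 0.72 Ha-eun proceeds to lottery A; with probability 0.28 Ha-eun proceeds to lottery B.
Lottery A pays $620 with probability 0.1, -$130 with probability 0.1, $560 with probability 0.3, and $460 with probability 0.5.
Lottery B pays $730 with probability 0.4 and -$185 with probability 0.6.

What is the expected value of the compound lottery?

$372.52

EV(A) = 0.1 × 620 + 0.1 × (-130) + 0.3 × 560 + 0.5 × 460 = 62 − 13 + 168 + 230 = 447
EV(B) = 0.4 × 730 + 0.6 × (-185) = 292 − 111 = 181
Overall = 0.72 × 447 + 0.28 × 181 = 321.84 + 50.68 = 372.52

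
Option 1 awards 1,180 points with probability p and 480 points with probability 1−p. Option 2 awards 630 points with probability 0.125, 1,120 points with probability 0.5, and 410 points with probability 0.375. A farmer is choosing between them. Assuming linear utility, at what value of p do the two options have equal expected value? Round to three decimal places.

p = 0.446

EV(Option 2) = 0.125 × 630 + 0.5 × 1120 + 0.375 × 410 = 78.75 + 560 + 153.75 = 792.5
p·1180 + (1−p)·480 = 792.5
700p + 480 = 792.5
p = (792.5 − 480) / 700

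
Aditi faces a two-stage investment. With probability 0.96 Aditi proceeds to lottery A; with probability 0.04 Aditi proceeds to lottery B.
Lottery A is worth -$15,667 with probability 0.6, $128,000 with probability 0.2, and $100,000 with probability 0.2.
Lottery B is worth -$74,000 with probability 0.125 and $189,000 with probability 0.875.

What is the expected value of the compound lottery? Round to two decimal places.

EV(A) = 0.6 × (-15667) + 0.2 × 128000 + 0.2 × 100000 = -9400.2 + 25600 + 20000 = 36199.8
EV(B) = 0.125 × (-74000) + 0.875 × 189000 = -9250 + 165375 = 156125
Overall = 0.96 × 36199.8 + 0.04 × 156125 = 34751.808 + 6245 = 40996.808

$40,996.81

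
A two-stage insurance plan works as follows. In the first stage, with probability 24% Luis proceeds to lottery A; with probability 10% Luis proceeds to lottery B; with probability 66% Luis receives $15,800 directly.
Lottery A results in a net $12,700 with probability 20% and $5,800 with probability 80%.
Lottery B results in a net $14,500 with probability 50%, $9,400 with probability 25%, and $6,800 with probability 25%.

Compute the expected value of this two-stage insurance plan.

EV(A) = 0.2 × 12700 + 0.8 × 5800 = 2540 + 4640 = 7180
EV(B) = 0.5 × 14500 + 0.25 × 9400 + 0.25 × 6800 = 7250 + 2350 + 1700 = 11300
Branch C: 15800 (certain)
Overall = 0.24 × 7180 + 0.1 × 11300 + 0.66 × 15800 = 1723.2 + 1130 + 10428 = 13281.2

$13,281.20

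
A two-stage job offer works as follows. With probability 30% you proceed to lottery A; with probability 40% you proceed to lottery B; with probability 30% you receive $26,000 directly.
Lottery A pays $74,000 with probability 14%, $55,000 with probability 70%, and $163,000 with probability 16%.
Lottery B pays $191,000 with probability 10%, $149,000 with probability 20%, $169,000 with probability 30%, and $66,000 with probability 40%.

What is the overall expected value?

EV(A) = 0.14 × 74000 + 0.7 × 55000 + 0.16 × 163000 = 10360 + 38500 + 26080 = 74940
EV(B) = 0.1 × 191000 + 0.2 × 149000 + 0.3 × 169000 + 0.4 × 66000 = 19100 + 29800 + 50700 + 26400 = 126000
Branch C: 26000 (certain)
Overall = 0.3 × 74940 + 0.4 × 126000 + 0.3 × 26000 = 22482 + 50400 + 7800 = 80682

$80,682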